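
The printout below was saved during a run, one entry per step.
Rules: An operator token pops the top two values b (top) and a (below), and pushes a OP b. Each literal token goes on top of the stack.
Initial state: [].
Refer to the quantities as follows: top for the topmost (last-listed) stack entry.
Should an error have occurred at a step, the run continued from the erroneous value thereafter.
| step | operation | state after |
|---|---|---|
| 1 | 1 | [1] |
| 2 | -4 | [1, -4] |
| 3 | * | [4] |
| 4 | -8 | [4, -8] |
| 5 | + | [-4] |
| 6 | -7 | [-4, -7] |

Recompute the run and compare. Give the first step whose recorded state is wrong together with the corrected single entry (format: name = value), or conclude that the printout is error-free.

step 3, top = -4

Recomputing the run from the initial state:
step 1: [1]
step 2: [1, -4]
step 3: [-4]
step 4: [-4, -8]
step 5: [-12]
step 6: [-12, -7]
The first disagreement with the printout is at step 3, where the value should be top = -4.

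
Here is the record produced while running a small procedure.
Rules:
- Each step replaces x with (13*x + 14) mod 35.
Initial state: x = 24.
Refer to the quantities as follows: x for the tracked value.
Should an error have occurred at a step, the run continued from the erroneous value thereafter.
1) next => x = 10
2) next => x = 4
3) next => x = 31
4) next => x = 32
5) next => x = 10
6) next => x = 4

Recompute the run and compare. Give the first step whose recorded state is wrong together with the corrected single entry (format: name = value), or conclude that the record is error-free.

step 1, x = 11

Recomputing the run from the initial state:
step 1: x = 11
step 2: x = 17
step 3: x = 25
step 4: x = 24
step 5: x = 11
step 6: x = 17
The first disagreement with the record is at step 1, where the value should be x = 11.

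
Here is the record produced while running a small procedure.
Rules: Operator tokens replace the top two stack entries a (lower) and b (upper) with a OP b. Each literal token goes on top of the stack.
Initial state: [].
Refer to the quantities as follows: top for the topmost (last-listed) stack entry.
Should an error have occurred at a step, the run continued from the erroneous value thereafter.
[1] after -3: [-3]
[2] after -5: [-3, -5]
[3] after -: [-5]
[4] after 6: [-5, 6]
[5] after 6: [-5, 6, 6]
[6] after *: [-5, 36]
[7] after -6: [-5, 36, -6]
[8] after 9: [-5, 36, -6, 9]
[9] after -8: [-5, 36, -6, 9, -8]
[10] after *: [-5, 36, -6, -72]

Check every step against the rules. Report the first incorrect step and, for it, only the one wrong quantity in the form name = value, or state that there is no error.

Recomputing the run from the initial state:
step 1: [-3]
step 2: [-3, -5]
step 3: [2]
step 4: [2, 6]
step 5: [2, 6, 6]
step 6: [2, 36]
step 7: [2, 36, -6]
step 8: [2, 36, -6, 9]
step 9: [2, 36, -6, 9, -8]
step 10: [2, 36, -6, -72]
The first disagreement with the record is at step 3, where the value should be top = 2.

step 3, top = 2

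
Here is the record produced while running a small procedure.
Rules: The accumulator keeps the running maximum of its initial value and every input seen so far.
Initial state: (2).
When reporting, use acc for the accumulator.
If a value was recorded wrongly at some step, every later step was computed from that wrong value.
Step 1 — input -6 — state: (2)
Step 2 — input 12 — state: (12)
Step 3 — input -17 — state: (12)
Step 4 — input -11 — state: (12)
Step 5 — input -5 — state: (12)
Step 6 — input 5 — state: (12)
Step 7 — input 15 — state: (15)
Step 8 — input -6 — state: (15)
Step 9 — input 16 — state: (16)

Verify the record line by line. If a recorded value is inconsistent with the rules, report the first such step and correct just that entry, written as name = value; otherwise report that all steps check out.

no error

Step 1: acc = max(2, -6) = 2 — verified.
Step 2: acc = max(2, 12) = 12 — checks out.
Step 3: acc = max(12, -17) = 12 — confirmed correct.
Step 4: acc = max(12, -11) = 12 — exactly as logged.
Step 5: acc = max(12, -5) = 12 — agrees with the record.
Step 6: acc = max(12, 5) = 12 — checks out.
Step 7: acc = max(12, 15) = 15 — no discrepancy.
Step 8: acc = max(15, -6) = 15 — matches.
Step 9: acc = max(15, 16) = 16 — matches.
No step deviates from the rules.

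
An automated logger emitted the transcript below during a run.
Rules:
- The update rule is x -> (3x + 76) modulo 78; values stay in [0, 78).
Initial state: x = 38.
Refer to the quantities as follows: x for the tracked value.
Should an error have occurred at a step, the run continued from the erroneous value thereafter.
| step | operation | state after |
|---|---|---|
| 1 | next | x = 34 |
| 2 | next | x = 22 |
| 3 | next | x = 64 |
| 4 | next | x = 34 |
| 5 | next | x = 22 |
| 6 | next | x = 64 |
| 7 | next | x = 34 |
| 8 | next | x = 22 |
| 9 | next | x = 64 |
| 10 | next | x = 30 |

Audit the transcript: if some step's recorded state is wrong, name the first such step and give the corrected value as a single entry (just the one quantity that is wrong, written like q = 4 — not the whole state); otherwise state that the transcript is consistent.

1. x = (3*38 + 76) mod 78 = 34 (consistent with the transcript)
2. x = (3*34 + 76) mod 78 = 22 (exactly as logged)
3. x = (3*22 + 76) mod 78 = 64 (no discrepancy)
4. x = (3*64 + 76) mod 78 = 34 (verified)
5. x = (3*34 + 76) mod 78 = 22 (agrees with the transcript)
6. x = (3*22 + 76) mod 78 = 64 (matches)
7. x = (3*64 + 76) mod 78 = 34 (confirmed correct)
8. x = (3*34 + 76) mod 78 = 22 (verified)
9. x = (3*22 + 76) mod 78 = 64 (checks out)
10. x = (3*64 + 76) mod 78 = 34 (the recorded entry deviates here)
That makes step 10 the first incorrect line — x = 34 is what it should show.

step 10, x = 34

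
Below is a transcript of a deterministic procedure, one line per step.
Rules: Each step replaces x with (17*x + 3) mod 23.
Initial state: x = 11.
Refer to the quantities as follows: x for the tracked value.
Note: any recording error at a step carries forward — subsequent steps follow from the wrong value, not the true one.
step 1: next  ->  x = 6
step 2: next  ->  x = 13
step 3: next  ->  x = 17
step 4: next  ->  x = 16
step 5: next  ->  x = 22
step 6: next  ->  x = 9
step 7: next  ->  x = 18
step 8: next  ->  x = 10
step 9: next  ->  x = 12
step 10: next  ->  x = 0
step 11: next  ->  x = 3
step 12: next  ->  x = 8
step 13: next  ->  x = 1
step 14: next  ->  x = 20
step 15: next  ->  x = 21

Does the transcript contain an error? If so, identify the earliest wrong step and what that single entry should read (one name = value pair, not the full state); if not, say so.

no error

Recomputing the run from the initial state:
step 1: x = 6
step 2: x = 13
step 3: x = 17
step 4: x = 16
step 5: x = 22
step 6: x = 9
step 7: x = 18
step 8: x = 10
step 9: x = 12
step 10: x = 0
step 11: x = 3
step 12: x = 8
step 13: x = 1
step 14: x = 20
step 15: x = 21
This matches the transcript at every step.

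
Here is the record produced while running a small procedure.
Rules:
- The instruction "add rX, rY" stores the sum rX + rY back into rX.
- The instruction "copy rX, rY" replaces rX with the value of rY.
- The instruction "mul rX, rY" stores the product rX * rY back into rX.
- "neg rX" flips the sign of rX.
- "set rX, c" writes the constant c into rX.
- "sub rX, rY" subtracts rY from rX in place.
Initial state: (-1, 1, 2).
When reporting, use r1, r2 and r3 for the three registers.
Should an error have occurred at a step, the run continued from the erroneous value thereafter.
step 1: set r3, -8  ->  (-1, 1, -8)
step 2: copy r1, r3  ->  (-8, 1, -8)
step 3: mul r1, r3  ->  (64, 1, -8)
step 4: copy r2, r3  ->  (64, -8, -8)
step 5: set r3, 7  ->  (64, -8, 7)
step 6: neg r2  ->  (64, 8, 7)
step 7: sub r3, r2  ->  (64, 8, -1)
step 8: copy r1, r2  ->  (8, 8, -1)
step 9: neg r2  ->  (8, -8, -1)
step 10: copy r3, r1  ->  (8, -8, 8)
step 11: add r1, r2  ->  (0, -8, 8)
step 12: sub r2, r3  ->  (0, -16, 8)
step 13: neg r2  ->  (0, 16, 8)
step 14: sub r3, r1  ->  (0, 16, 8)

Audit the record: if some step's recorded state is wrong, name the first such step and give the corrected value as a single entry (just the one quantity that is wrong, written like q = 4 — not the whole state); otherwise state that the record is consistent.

no error

Recomputing the run from the initial state:
step 1: r1 = -1, r2 = 1, r3 = -8
step 2: r1 = -8, r2 = 1, r3 = -8
step 3: r1 = 64, r2 = 1, r3 = -8
step 4: r1 = 64, r2 = -8, r3 = -8
step 5: r1 = 64, r2 = -8, r3 = 7
step 6: r1 = 64, r2 = 8, r3 = 7
step 7: r1 = 64, r2 = 8, r3 = -1
step 8: r1 = 8, r2 = 8, r3 = -1
step 9: r1 = 8, r2 = -8, r3 = -1
step 10: r1 = 8, r2 = -8, r3 = 8
step 11: r1 = 0, r2 = -8, r3 = 8
step 12: r1 = 0, r2 = -16, r3 = 8
step 13: r1 = 0, r2 = 16, r3 = 8
step 14: r1 = 0, r2 = 16, r3 = 8
This matches the record at every step.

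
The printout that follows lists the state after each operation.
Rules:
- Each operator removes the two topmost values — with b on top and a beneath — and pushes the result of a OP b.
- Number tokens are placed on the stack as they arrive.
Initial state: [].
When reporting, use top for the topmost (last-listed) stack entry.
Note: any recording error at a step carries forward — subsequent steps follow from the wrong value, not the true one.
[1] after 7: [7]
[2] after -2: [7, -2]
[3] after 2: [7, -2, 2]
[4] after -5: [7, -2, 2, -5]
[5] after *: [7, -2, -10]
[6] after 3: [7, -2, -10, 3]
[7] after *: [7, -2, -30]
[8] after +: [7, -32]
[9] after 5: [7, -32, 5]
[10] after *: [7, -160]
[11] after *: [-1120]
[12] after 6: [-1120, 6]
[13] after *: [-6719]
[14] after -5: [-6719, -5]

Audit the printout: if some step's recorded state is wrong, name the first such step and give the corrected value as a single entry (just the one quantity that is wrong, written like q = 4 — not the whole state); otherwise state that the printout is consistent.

Step 1: push 7: top = 7 — matches.
Step 2: push -2: top = -2 — checks out.
Step 3: push 2: top = 2 — consistent with the printout.
Step 4: push -5: top = -5 — in agreement.
Step 5: 2 * -5 = -10 — checks out.
Step 6: push 3: top = 3 — checks out.
Step 7: -10 * 3 = -30 — verified.
Step 8: -2 + -30 = -32 — confirmed correct.
Step 9: push 5: top = 5 — confirmed correct.
Step 10: -32 * 5 = -160 — no discrepancy.
Step 11: 7 * -160 = -1120 — in agreement.
Step 12: push 6: top = 6 — confirmed correct.
Step 13: -1120 * 6 = -6720 — the printout has a different value.
First incorrect step: 13; the correct value is top = -6720.

step 13, top = -6720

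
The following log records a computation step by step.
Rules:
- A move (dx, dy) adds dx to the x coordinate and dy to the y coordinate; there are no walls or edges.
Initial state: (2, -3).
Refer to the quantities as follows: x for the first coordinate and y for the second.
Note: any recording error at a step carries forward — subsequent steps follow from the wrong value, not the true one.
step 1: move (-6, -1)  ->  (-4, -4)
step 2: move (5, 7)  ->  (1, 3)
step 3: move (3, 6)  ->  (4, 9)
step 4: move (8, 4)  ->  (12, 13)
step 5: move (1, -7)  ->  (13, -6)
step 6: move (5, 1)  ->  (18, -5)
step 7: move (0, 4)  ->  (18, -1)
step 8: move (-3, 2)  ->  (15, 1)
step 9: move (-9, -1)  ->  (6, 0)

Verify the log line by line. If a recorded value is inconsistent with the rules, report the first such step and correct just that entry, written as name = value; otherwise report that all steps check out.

Recomputing the run from the initial state:
step 1: x = -4, y = -4
step 2: x = 1, y = 3
step 3: x = 4, y = 9
step 4: x = 12, y = 13
step 5: x = 13, y = 6
step 6: x = 18, y = 7
step 7: x = 18, y = 11
step 8: x = 15, y = 13
step 9: x = 6, y = 12
The first disagreement with the log is at step 5, where the value should be y = 6.

step 5, y = 6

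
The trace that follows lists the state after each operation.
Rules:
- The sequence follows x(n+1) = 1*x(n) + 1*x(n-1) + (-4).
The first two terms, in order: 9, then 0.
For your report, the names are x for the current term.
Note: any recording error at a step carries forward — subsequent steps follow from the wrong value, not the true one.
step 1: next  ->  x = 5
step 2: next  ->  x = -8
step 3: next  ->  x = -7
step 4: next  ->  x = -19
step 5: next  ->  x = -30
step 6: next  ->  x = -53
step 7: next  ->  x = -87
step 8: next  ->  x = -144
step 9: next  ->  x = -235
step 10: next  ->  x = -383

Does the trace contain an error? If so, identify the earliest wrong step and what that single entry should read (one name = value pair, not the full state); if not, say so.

Recomputing the run from the initial state:
step 1: x = 5
step 2: x = 1
step 3: x = 2
step 4: x = -1
step 5: x = -3
step 6: x = -8
step 7: x = -15
step 8: x = -27
step 9: x = -46
step 10: x = -77
The first disagreement with the trace is at step 2, where the value should be x = 1.

step 2, x = 1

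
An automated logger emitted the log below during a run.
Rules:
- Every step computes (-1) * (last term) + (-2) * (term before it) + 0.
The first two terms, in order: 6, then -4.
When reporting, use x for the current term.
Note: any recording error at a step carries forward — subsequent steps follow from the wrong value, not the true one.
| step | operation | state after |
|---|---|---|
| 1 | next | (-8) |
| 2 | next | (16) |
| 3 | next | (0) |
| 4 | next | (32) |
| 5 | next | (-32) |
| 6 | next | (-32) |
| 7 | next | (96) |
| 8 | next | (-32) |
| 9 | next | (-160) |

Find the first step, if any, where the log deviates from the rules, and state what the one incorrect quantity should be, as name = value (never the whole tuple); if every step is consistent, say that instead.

step 4, x = -32

Recomputing the run from the initial state:
step 1: x = -8
step 2: x = 16
step 3: x = 0
step 4: x = -32
step 5: x = 32
step 6: x = 32
step 7: x = -96
step 8: x = 32
step 9: x = 160
The first disagreement with the log is at step 4, where the value should be x = -32.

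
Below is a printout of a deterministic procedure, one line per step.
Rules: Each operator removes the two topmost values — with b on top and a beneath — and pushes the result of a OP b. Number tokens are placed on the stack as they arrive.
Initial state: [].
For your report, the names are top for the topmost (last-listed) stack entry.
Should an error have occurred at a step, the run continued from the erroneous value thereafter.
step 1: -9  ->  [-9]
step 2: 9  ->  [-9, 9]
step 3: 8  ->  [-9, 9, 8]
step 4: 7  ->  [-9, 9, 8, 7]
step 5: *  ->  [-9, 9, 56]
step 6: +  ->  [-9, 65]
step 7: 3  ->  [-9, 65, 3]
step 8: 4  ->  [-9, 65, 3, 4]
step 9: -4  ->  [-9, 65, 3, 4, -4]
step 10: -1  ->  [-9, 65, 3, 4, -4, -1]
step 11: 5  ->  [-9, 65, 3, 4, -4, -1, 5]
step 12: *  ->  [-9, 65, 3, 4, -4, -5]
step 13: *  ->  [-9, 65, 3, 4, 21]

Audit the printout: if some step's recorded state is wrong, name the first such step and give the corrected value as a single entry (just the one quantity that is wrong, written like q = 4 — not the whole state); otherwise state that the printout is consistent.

step 13, top = 20

1. push -9: top = -9 (same as recorded)
2. push 9: top = 9 (checks out)
3. push 8: top = 8 (exactly as logged)
4. push 7: top = 7 (consistent with the printout)
5. 8 * 7 = 56 (same as recorded)
6. 9 + 56 = 65 (matches)
7. push 3: top = 3 (consistent with the printout)
8. push 4: top = 4 (in agreement)
9. push -4: top = -4 (in agreement)
10. push -1: top = -1 (in agreement)
11. push 5: top = 5 (in agreement)
12. -1 * 5 = -5 (no discrepancy)
13. -4 * -5 = 20 (the printout disagrees here)
Conclusion: step 13 carries the first error; the entry should be top = 20.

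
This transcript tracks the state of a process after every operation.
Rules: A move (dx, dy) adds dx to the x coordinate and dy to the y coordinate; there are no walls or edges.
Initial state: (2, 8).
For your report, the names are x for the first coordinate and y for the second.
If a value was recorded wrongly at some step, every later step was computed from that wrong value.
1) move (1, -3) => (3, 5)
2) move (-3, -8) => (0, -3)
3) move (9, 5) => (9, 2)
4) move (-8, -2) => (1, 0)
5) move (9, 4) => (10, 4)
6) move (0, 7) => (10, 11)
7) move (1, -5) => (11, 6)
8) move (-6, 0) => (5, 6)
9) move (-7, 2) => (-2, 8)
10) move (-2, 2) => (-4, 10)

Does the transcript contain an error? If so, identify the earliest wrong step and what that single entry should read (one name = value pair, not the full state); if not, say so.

no error

Step 1: x = 2 + (1) = 3, y = 8 + (-3) = 5 — agrees with the transcript.
Step 2: x = 3 + (-3) = 0, y = 5 + (-8) = -3 — exactly as logged.
Step 3: x = 0 + (9) = 9, y = -3 + (5) = 2 — verified.
Step 4: x = 9 + (-8) = 1, y = 2 + (-2) = 0 — same as recorded.
Step 5: x = 1 + (9) = 10, y = 0 + (4) = 4 — checks out.
Step 6: x = 10 + (0) = 10, y = 4 + (7) = 11 — matches.
Step 7: x = 10 + (1) = 11, y = 11 + (-5) = 6 — agrees with the transcript.
Step 8: x = 11 + (-6) = 5, y = 6 + (0) = 6 — exactly as logged.
Step 9: x = 5 + (-7) = -2, y = 6 + (2) = 8 — exactly as logged.
Step 10: x = -2 + (-2) = -4, y = 8 + (2) = 10 — same as recorded.
All entries verified; no error found.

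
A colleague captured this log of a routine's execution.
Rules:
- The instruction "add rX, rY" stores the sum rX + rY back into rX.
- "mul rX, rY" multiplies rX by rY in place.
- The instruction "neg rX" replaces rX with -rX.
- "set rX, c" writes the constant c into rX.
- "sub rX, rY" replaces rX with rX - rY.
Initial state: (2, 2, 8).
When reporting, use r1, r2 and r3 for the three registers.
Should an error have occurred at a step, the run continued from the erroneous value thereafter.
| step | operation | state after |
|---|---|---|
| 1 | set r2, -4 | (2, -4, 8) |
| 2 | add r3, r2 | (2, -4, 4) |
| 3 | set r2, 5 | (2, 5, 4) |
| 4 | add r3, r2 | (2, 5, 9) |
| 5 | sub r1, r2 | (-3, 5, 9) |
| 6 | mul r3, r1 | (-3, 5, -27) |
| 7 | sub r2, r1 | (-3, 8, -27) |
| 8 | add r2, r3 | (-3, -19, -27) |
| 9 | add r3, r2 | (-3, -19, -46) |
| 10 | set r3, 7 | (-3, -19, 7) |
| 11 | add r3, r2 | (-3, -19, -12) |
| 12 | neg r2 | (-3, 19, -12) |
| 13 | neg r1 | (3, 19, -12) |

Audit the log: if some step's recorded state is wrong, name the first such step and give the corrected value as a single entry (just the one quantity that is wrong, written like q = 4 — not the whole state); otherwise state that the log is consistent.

Recomputing the run from the initial state:
step 1: r1 = 2, r2 = -4, r3 = 8
step 2: r1 = 2, r2 = -4, r3 = 4
step 3: r1 = 2, r2 = 5, r3 = 4
step 4: r1 = 2, r2 = 5, r3 = 9
step 5: r1 = -3, r2 = 5, r3 = 9
step 6: r1 = -3, r2 = 5, r3 = -27
step 7: r1 = -3, r2 = 8, r3 = -27
step 8: r1 = -3, r2 = -19, r3 = -27
step 9: r1 = -3, r2 = -19, r3 = -46
step 10: r1 = -3, r2 = -19, r3 = 7
step 11: r1 = -3, r2 = -19, r3 = -12
step 12: r1 = -3, r2 = 19, r3 = -12
step 13: r1 = 3, r2 = 19, r3 = -12
This matches the log at every step.

no error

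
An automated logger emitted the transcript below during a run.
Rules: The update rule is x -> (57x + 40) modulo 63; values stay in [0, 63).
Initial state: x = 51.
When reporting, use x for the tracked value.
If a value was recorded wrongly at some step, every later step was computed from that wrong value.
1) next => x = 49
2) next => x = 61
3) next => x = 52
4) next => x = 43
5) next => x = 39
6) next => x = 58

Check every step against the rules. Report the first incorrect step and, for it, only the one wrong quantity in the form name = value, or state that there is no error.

step 5, x = 34

Step 1: x = (57*51 + 40) mod 63 = 49 — exactly as logged.
Step 2: x = (57*49 + 40) mod 63 = 61 — confirmed correct.
Step 3: x = (57*61 + 40) mod 63 = 52 — in agreement.
Step 4: x = (57*52 + 40) mod 63 = 43 — checks out.
Step 5: x = (57*43 + 40) mod 63 = 34 — this is not what the transcript shows.
Conclusion: step 5 carries the first error; the entry should be x = 34.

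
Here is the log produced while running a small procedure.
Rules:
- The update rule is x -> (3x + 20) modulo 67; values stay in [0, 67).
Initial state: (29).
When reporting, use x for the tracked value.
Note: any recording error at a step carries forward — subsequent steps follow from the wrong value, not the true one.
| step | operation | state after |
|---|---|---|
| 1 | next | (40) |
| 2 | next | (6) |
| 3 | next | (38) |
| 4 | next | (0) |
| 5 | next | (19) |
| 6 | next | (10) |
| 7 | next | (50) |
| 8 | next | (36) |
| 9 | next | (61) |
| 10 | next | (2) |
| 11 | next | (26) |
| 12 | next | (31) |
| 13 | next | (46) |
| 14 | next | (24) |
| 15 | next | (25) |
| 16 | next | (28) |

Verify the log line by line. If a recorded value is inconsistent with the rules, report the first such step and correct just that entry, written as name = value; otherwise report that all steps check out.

Recomputing the run from the initial state:
step 1: x = 40
step 2: x = 6
step 3: x = 38
step 4: x = 0
step 5: x = 20
step 6: x = 13
step 7: x = 59
step 8: x = 63
step 9: x = 8
step 10: x = 44
step 11: x = 18
step 12: x = 7
step 13: x = 41
step 14: x = 9
step 15: x = 47
step 16: x = 27
The first disagreement with the log is at step 5, where the value should be x = 20.

step 5, x = 20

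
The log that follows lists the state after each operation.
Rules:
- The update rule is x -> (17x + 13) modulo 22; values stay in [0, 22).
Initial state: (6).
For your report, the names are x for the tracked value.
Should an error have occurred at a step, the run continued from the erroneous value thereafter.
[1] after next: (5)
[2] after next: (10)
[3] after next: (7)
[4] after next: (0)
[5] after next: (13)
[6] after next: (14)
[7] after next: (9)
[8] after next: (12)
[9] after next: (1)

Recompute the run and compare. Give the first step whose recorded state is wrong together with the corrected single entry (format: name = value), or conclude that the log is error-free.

step 9, x = 19

Recomputing the run from the initial state:
step 1: x = 5
step 2: x = 10
step 3: x = 7
step 4: x = 0
step 5: x = 13
step 6: x = 14
step 7: x = 9
step 8: x = 12
step 9: x = 19
The first disagreement with the log is at step 9, where the value should be x = 19.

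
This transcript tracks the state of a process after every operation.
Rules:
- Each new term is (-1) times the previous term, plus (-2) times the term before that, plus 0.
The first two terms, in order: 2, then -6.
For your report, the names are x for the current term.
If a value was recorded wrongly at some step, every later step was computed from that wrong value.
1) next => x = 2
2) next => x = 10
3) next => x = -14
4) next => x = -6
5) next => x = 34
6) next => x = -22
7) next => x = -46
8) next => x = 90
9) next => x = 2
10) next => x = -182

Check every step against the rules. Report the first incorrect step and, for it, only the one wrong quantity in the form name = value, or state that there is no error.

1. x = -1*(-6) + (-2)*(2) + (0) = 2 (confirmed correct)
2. x = -1*(2) + (-2)*(-6) + (0) = 10 (exactly as logged)
3. x = -1*(10) + (-2)*(2) + (0) = -14 (exactly as logged)
4. x = -1*(-14) + (-2)*(10) + (0) = -6 (same as recorded)
5. x = -1*(-6) + (-2)*(-14) + (0) = 34 (checks out)
6. x = -1*(34) + (-2)*(-6) + (0) = -22 (same as recorded)
7. x = -1*(-22) + (-2)*(34) + (0) = -46 (consistent with the transcript)
8. x = -1*(-46) + (-2)*(-22) + (0) = 90 (checks out)
9. x = -1*(90) + (-2)*(-46) + (0) = 2 (exactly as logged)
10. x = -1*(2) + (-2)*(90) + (0) = -182 (same as recorded)
The recomputation confirms every line.

no error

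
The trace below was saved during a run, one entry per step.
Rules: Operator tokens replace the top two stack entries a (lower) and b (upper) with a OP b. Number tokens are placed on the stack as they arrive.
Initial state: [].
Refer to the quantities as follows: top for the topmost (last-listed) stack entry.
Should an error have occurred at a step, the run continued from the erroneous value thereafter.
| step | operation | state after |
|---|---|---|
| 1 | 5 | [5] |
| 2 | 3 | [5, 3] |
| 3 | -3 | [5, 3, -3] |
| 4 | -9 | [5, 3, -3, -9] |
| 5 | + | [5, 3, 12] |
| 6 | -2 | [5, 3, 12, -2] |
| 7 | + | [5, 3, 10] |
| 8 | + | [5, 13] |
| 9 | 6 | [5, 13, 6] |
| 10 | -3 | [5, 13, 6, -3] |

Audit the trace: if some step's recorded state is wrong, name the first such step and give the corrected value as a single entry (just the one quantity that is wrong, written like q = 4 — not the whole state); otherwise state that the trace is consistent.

step 5, top = -12

step 1: push 5: top = 5 -> checks out
step 2: push 3: top = 3 -> in agreement
step 3: push -3: top = -3 -> no discrepancy
step 4: push -9: top = -9 -> no discrepancy
step 5: -3 + -9 = -12 -> the trace disagrees here
The audit stops at step 5: the recorded entry is wrong and should be top = -12.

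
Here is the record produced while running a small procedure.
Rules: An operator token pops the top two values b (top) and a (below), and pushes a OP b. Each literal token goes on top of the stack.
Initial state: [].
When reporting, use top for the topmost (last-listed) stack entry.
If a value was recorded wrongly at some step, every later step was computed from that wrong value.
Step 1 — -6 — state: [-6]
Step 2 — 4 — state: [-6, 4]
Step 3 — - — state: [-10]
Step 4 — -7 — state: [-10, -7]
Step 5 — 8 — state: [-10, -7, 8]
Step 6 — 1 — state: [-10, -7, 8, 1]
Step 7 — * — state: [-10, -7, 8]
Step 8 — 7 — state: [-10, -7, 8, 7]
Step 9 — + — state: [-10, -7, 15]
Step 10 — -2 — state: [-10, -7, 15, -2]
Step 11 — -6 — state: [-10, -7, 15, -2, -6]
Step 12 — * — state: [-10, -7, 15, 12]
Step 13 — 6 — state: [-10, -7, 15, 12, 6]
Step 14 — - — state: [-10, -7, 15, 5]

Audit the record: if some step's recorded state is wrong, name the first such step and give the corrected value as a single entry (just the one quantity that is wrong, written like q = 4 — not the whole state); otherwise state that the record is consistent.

Recomputing the run from the initial state:
step 1: [-6]
step 2: [-6, 4]
step 3: [-10]
step 4: [-10, -7]
step 5: [-10, -7, 8]
step 6: [-10, -7, 8, 1]
step 7: [-10, -7, 8]
step 8: [-10, -7, 8, 7]
step 9: [-10, -7, 15]
step 10: [-10, -7, 15, -2]
step 11: [-10, -7, 15, -2, -6]
step 12: [-10, -7, 15, 12]
step 13: [-10, -7, 15, 12, 6]
step 14: [-10, -7, 15, 6]
The first disagreement with the record is at step 14, where the value should be top = 6.

step 14, top = 6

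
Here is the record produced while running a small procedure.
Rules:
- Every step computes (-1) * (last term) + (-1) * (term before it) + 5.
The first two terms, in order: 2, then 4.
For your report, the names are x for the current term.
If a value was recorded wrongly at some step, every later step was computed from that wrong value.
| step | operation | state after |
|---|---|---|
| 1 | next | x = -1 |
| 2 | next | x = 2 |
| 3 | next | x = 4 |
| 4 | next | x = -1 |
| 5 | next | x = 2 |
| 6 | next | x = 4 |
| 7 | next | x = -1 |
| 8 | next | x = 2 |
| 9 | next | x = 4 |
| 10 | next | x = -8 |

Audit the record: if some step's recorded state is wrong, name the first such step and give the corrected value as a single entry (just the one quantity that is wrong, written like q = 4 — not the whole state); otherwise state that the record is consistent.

step 10, x = -1

Recomputing the run from the initial state:
step 1: x = -1
step 2: x = 2
step 3: x = 4
step 4: x = -1
step 5: x = 2
step 6: x = 4
step 7: x = -1
step 8: x = 2
step 9: x = 4
step 10: x = -1
The first disagreement with the record is at step 10, where the value should be x = -1.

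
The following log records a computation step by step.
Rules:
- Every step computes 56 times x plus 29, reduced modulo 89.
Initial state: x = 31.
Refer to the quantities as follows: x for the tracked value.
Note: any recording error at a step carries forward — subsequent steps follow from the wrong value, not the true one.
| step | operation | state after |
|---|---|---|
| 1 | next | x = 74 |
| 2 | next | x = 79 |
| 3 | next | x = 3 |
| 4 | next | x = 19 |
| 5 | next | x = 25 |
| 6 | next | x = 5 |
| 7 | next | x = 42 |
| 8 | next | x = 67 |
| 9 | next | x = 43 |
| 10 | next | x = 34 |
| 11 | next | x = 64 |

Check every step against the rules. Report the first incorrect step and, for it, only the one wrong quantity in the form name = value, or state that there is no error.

no error

Step 1: x = (56*31 + 29) mod 89 = 74 — verified.
Step 2: x = (56*74 + 29) mod 89 = 79 — agrees with the log.
Step 3: x = (56*79 + 29) mod 89 = 3 — confirmed correct.
Step 4: x = (56*3 + 29) mod 89 = 19 — same as recorded.
Step 5: x = (56*19 + 29) mod 89 = 25 — same as recorded.
Step 6: x = (56*25 + 29) mod 89 = 5 — in agreement.
Step 7: x = (56*5 + 29) mod 89 = 42 — agrees with the log.
Step 8: x = (56*42 + 29) mod 89 = 67 — verified.
Step 9: x = (56*67 + 29) mod 89 = 43 — no discrepancy.
Step 10: x = (56*43 + 29) mod 89 = 34 — confirmed correct.
Step 11: x = (56*34 + 29) mod 89 = 64 — in agreement.
Each recorded entry agrees with the recomputation.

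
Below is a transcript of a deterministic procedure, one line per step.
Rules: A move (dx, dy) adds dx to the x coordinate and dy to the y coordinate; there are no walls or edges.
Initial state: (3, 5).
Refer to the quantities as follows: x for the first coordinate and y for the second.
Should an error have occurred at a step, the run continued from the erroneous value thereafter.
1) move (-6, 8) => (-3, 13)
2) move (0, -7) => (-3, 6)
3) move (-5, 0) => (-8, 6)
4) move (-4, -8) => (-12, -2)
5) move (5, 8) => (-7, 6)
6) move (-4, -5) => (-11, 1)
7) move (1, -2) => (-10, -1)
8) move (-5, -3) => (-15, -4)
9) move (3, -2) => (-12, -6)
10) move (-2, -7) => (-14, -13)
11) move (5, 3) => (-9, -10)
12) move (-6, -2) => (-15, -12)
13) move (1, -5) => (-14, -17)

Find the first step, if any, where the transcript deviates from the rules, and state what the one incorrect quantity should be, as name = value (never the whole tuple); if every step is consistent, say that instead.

no error

1. x = 3 + (-6) = -3, y = 5 + (8) = 13 (same as recorded)
2. x = -3 + (0) = -3, y = 13 + (-7) = 6 (verified)
3. x = -3 + (-5) = -8, y = 6 + (0) = 6 (matches)
4. x = -8 + (-4) = -12, y = 6 + (-8) = -2 (consistent with the transcript)
5. x = -12 + (5) = -7, y = -2 + (8) = 6 (agrees with the transcript)
6. x = -7 + (-4) = -11, y = 6 + (-5) = 1 (matches)
7. x = -11 + (1) = -10, y = 1 + (-2) = -1 (exactly as logged)
8. x = -10 + (-5) = -15, y = -1 + (-3) = -4 (consistent with the transcript)
9. x = -15 + (3) = -12, y = -4 + (-2) = -6 (matches)
10. x = -12 + (-2) = -14, y = -6 + (-7) = -13 (same as recorded)
11. x = -14 + (5) = -9, y = -13 + (3) = -10 (no discrepancy)
12. x = -9 + (-6) = -15, y = -10 + (-2) = -12 (confirmed correct)
13. x = -15 + (1) = -14, y = -12 + (-5) = -17 (matches)
The recomputation confirms every line.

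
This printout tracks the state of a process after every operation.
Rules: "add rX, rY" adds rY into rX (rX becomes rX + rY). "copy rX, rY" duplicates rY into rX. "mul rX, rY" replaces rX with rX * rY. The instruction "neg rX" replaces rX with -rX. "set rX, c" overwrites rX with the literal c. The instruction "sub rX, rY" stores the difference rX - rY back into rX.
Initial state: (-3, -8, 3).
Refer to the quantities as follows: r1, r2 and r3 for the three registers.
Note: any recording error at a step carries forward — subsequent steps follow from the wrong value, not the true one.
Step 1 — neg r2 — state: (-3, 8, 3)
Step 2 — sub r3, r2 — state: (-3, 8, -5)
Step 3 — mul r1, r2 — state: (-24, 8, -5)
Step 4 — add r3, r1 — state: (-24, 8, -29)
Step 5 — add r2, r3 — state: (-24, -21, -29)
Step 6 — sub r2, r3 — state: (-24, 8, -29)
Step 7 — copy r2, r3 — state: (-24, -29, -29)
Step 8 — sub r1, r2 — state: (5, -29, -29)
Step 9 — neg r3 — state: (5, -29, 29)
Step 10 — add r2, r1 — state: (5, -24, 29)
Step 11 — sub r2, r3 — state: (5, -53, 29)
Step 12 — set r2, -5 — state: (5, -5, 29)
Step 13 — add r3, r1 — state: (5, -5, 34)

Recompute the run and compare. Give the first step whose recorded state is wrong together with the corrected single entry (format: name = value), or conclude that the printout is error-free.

Recomputing the run from the initial state:
step 1: r1 = -3, r2 = 8, r3 = 3
step 2: r1 = -3, r2 = 8, r3 = -5
step 3: r1 = -24, r2 = 8, r3 = -5
step 4: r1 = -24, r2 = 8, r3 = -29
step 5: r1 = -24, r2 = -21, r3 = -29
step 6: r1 = -24, r2 = 8, r3 = -29
step 7: r1 = -24, r2 = -29, r3 = -29
step 8: r1 = 5, r2 = -29, r3 = -29
step 9: r1 = 5, r2 = -29, r3 = 29
step 10: r1 = 5, r2 = -24, r3 = 29
step 11: r1 = 5, r2 = -53, r3 = 29
step 12: r1 = 5, r2 = -5, r3 = 29
step 13: r1 = 5, r2 = -5, r3 = 34
This matches the printout at every step.

no error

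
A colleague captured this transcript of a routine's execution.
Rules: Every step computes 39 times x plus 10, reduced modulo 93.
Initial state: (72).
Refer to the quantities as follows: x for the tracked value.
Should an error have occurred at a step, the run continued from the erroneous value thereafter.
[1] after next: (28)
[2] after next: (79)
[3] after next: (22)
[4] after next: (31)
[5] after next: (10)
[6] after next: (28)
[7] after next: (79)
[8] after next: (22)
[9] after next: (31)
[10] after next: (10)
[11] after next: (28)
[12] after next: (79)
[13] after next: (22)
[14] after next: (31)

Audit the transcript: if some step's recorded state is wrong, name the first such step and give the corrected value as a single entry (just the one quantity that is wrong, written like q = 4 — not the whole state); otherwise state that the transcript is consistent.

no error

Step 1: x = (39*72 + 10) mod 93 = 28 — consistent with the transcript.
Step 2: x = (39*28 + 10) mod 93 = 79 — checks out.
Step 3: x = (39*79 + 10) mod 93 = 22 — no discrepancy.
Step 4: x = (39*22 + 10) mod 93 = 31 — verified.
Step 5: x = (39*31 + 10) mod 93 = 10 — no discrepancy.
Step 6: x = (39*10 + 10) mod 93 = 28 — exactly as logged.
Step 7: x = (39*28 + 10) mod 93 = 79 — exactly as logged.
Step 8: x = (39*79 + 10) mod 93 = 22 — confirmed correct.
Step 9: x = (39*22 + 10) mod 93 = 31 — same as recorded.
Step 10: x = (39*31 + 10) mod 93 = 10 — exactly as logged.
Step 11: x = (39*10 + 10) mod 93 = 28 — matches.
Step 12: x = (39*28 + 10) mod 93 = 79 — agrees with the transcript.
Step 13: x = (39*79 + 10) mod 93 = 22 — matches.
Step 14: x = (39*22 + 10) mod 93 = 31 — no discrepancy.
No step deviates from the rules.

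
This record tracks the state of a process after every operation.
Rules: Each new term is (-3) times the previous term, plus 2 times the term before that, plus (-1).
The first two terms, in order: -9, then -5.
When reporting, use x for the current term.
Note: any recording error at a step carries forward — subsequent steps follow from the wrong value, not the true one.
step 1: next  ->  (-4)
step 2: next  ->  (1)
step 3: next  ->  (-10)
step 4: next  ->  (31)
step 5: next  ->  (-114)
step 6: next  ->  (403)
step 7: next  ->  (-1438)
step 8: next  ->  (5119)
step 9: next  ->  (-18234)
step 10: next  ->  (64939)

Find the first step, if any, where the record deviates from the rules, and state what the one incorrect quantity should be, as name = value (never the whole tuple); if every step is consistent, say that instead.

Recomputing the run from the initial state:
step 1: x = -4
step 2: x = 1
step 3: x = -12
step 4: x = 37
step 5: x = -136
step 6: x = 481
step 7: x = -1716
step 8: x = 6109
step 9: x = -21760
step 10: x = 77497
The first disagreement with the record is at step 3, where the value should be x = -12.

step 3, x = -12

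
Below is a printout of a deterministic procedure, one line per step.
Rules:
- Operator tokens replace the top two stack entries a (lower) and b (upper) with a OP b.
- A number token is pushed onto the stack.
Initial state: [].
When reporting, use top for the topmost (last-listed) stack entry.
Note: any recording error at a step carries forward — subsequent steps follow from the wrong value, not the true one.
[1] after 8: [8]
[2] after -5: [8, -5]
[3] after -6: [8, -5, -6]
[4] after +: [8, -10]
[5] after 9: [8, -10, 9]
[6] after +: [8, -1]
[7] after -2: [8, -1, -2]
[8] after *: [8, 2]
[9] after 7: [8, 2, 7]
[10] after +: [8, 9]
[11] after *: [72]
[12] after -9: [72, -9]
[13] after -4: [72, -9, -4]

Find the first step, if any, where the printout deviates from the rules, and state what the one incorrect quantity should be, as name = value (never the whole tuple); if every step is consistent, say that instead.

Recomputing the run from the initial state:
step 1: [8]
step 2: [8, -5]
step 3: [8, -5, -6]
step 4: [8, -11]
step 5: [8, -11, 9]
step 6: [8, -2]
step 7: [8, -2, -2]
step 8: [8, 4]
step 9: [8, 4, 7]
step 10: [8, 11]
step 11: [88]
step 12: [88, -9]
step 13: [88, -9, -4]
The first disagreement with the printout is at step 4, where the value should be top = -11.

step 4, top = -11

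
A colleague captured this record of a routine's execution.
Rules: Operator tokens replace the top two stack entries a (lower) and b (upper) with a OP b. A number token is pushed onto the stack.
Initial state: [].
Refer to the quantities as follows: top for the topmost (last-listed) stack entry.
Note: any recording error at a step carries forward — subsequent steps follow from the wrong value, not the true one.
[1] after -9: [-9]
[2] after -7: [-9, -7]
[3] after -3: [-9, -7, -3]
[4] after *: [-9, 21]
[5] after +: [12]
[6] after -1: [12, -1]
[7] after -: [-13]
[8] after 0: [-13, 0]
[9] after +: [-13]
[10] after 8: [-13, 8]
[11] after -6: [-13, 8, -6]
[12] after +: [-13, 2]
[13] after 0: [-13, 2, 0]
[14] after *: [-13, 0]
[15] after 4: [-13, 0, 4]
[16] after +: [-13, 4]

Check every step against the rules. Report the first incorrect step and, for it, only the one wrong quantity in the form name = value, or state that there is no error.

step 7, top = 13

1. push -9: top = -9 (checks out)
2. push -7: top = -7 (confirmed correct)
3. push -3: top = -3 (verified)
4. -7 * -3 = 21 (confirmed correct)
5. -9 + 21 = 12 (checks out)
6. push -1: top = -1 (checks out)
7. 12 - -1 = 13 (first mismatch against the record)
The audit stops at step 7: the recorded entry is wrong and should be top = 13.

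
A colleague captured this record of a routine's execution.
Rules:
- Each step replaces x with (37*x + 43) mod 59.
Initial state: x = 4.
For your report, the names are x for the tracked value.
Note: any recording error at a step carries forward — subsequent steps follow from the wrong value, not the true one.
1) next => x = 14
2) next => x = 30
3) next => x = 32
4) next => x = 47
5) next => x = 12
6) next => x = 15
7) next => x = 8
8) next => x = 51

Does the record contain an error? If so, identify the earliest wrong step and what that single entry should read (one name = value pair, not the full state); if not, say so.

1. x = (37*4 + 43) mod 59 = 14 (confirmed correct)
2. x = (37*14 + 43) mod 59 = 30 (no discrepancy)
3. x = (37*30 + 43) mod 59 = 32 (checks out)
4. x = (37*32 + 43) mod 59 = 47 (in agreement)
5. x = (37*47 + 43) mod 59 = 12 (confirmed correct)
6. x = (37*12 + 43) mod 59 = 15 (no discrepancy)
7. x = (37*15 + 43) mod 59 = 8 (checks out)
8. x = (37*8 + 43) mod 59 = 44 (not what was recorded)
First deviation found at step 8; the corrected entry is x = 44.

step 8, x = 44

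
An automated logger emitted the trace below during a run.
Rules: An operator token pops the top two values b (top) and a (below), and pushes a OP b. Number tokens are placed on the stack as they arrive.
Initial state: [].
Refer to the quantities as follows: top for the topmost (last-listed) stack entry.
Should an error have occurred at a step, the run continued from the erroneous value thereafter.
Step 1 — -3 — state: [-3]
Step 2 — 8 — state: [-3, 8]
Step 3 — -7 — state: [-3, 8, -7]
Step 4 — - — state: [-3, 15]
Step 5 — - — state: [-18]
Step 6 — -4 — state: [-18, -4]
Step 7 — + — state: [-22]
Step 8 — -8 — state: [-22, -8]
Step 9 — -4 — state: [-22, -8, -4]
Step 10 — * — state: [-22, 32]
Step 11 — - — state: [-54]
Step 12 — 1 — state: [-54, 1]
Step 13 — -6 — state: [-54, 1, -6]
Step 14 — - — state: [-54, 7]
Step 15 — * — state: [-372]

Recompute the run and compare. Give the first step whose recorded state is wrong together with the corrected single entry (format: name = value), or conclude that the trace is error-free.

Recomputing the run from the initial state:
step 1: [-3]
step 2: [-3, 8]
step 3: [-3, 8, -7]
step 4: [-3, 15]
step 5: [-18]
step 6: [-18, -4]
step 7: [-22]
step 8: [-22, -8]
step 9: [-22, -8, -4]
step 10: [-22, 32]
step 11: [-54]
step 12: [-54, 1]
step 13: [-54, 1, -6]
step 14: [-54, 7]
step 15: [-378]
The first disagreement with the trace is at step 15, where the value should be top = -378.

step 15, top = -378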